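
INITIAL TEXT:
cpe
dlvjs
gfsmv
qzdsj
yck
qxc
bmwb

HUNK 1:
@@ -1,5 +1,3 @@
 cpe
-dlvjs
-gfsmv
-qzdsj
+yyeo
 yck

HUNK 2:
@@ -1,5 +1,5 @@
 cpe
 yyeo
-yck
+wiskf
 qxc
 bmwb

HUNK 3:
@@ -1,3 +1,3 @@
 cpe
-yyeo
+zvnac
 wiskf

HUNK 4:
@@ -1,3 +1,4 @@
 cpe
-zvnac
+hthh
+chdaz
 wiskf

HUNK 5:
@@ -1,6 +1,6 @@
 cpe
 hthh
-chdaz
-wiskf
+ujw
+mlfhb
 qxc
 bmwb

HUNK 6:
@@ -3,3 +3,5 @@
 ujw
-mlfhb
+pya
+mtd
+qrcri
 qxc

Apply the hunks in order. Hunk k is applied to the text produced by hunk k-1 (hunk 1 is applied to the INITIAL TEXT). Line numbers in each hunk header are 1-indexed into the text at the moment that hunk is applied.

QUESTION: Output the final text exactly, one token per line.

Hunk 1: at line 1 remove [dlvjs,gfsmv,qzdsj] add [yyeo] -> 5 lines: cpe yyeo yck qxc bmwb
Hunk 2: at line 1 remove [yck] add [wiskf] -> 5 lines: cpe yyeo wiskf qxc bmwb
Hunk 3: at line 1 remove [yyeo] add [zvnac] -> 5 lines: cpe zvnac wiskf qxc bmwb
Hunk 4: at line 1 remove [zvnac] add [hthh,chdaz] -> 6 lines: cpe hthh chdaz wiskf qxc bmwb
Hunk 5: at line 1 remove [chdaz,wiskf] add [ujw,mlfhb] -> 6 lines: cpe hthh ujw mlfhb qxc bmwb
Hunk 6: at line 3 remove [mlfhb] add [pya,mtd,qrcri] -> 8 lines: cpe hthh ujw pya mtd qrcri qxc bmwb

Answer: cpe
hthh
ujw
pya
mtd
qrcri
qxc
bmwb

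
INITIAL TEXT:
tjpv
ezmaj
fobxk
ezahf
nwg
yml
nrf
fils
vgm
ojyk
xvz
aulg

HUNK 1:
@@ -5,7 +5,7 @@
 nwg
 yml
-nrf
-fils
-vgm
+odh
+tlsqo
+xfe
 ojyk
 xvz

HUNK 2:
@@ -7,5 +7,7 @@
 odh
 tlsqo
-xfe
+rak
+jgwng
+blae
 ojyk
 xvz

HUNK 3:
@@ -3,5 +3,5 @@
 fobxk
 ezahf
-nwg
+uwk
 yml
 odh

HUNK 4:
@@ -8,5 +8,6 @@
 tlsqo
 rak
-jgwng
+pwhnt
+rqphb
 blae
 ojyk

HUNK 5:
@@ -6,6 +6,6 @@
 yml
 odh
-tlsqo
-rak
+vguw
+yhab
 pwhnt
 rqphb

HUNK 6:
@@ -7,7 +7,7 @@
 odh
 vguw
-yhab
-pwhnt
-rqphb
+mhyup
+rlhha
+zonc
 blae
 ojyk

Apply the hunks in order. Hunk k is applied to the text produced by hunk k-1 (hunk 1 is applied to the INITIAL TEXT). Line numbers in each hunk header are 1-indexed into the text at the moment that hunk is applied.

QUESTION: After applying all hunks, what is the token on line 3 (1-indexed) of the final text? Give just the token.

Hunk 1: at line 5 remove [nrf,fils,vgm] add [odh,tlsqo,xfe] -> 12 lines: tjpv ezmaj fobxk ezahf nwg yml odh tlsqo xfe ojyk xvz aulg
Hunk 2: at line 7 remove [xfe] add [rak,jgwng,blae] -> 14 lines: tjpv ezmaj fobxk ezahf nwg yml odh tlsqo rak jgwng blae ojyk xvz aulg
Hunk 3: at line 3 remove [nwg] add [uwk] -> 14 lines: tjpv ezmaj fobxk ezahf uwk yml odh tlsqo rak jgwng blae ojyk xvz aulg
Hunk 4: at line 8 remove [jgwng] add [pwhnt,rqphb] -> 15 lines: tjpv ezmaj fobxk ezahf uwk yml odh tlsqo rak pwhnt rqphb blae ojyk xvz aulg
Hunk 5: at line 6 remove [tlsqo,rak] add [vguw,yhab] -> 15 lines: tjpv ezmaj fobxk ezahf uwk yml odh vguw yhab pwhnt rqphb blae ojyk xvz aulg
Hunk 6: at line 7 remove [yhab,pwhnt,rqphb] add [mhyup,rlhha,zonc] -> 15 lines: tjpv ezmaj fobxk ezahf uwk yml odh vguw mhyup rlhha zonc blae ojyk xvz aulg
Final line 3: fobxk

Answer: fobxk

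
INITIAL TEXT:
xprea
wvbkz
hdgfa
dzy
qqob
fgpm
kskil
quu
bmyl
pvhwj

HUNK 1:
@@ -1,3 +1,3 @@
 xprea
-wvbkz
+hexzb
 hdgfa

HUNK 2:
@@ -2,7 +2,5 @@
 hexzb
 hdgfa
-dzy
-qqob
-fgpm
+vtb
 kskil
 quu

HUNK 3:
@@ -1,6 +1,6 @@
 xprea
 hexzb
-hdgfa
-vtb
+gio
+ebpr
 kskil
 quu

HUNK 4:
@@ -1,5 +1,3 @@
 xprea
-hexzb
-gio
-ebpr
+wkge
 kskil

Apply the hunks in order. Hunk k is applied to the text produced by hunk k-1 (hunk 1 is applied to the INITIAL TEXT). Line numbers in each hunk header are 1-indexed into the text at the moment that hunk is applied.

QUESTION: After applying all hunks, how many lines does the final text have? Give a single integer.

Hunk 1: at line 1 remove [wvbkz] add [hexzb] -> 10 lines: xprea hexzb hdgfa dzy qqob fgpm kskil quu bmyl pvhwj
Hunk 2: at line 2 remove [dzy,qqob,fgpm] add [vtb] -> 8 lines: xprea hexzb hdgfa vtb kskil quu bmyl pvhwj
Hunk 3: at line 1 remove [hdgfa,vtb] add [gio,ebpr] -> 8 lines: xprea hexzb gio ebpr kskil quu bmyl pvhwj
Hunk 4: at line 1 remove [hexzb,gio,ebpr] add [wkge] -> 6 lines: xprea wkge kskil quu bmyl pvhwj
Final line count: 6

Answer: 6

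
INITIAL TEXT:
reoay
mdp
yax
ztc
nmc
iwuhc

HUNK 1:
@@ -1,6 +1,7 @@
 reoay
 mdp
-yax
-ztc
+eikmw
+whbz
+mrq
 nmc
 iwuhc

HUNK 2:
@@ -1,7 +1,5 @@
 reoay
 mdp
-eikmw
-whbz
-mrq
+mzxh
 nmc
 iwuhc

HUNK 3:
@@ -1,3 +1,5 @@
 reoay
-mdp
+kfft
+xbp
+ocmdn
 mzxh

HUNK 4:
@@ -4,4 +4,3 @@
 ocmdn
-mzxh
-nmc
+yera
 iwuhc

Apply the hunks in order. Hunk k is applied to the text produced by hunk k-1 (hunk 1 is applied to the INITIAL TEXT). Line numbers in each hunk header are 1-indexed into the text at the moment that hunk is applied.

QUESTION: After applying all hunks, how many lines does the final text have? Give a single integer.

Hunk 1: at line 1 remove [yax,ztc] add [eikmw,whbz,mrq] -> 7 lines: reoay mdp eikmw whbz mrq nmc iwuhc
Hunk 2: at line 1 remove [eikmw,whbz,mrq] add [mzxh] -> 5 lines: reoay mdp mzxh nmc iwuhc
Hunk 3: at line 1 remove [mdp] add [kfft,xbp,ocmdn] -> 7 lines: reoay kfft xbp ocmdn mzxh nmc iwuhc
Hunk 4: at line 4 remove [mzxh,nmc] add [yera] -> 6 lines: reoay kfft xbp ocmdn yera iwuhc
Final line count: 6

Answer: 6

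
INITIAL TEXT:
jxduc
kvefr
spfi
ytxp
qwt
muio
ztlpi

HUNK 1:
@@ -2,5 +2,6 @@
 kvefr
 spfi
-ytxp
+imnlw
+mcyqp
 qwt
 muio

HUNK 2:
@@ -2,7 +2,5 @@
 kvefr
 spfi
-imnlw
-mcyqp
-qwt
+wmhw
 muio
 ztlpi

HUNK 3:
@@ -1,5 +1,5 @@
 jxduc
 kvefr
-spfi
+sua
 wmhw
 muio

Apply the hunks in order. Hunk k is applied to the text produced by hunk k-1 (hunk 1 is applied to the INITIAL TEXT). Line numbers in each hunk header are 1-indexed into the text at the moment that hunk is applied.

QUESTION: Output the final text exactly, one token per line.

Hunk 1: at line 2 remove [ytxp] add [imnlw,mcyqp] -> 8 lines: jxduc kvefr spfi imnlw mcyqp qwt muio ztlpi
Hunk 2: at line 2 remove [imnlw,mcyqp,qwt] add [wmhw] -> 6 lines: jxduc kvefr spfi wmhw muio ztlpi
Hunk 3: at line 1 remove [spfi] add [sua] -> 6 lines: jxduc kvefr sua wmhw muio ztlpi

Answer: jxduc
kvefr
sua
wmhw
muio
ztlpi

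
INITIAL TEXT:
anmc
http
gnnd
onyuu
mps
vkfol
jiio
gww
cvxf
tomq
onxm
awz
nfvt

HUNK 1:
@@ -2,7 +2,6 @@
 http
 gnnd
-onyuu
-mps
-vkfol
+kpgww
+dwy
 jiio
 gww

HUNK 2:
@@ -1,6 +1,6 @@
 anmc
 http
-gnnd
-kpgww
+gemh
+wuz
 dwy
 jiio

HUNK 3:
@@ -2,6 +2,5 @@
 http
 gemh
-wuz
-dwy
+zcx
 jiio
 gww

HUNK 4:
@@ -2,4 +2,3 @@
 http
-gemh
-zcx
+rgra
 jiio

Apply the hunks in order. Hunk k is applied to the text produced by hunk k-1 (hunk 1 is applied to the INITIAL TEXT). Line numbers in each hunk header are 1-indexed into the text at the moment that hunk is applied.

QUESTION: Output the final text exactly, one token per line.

Answer: anmc
http
rgra
jiio
gww
cvxf
tomq
onxm
awz
nfvt

Derivation:
Hunk 1: at line 2 remove [onyuu,mps,vkfol] add [kpgww,dwy] -> 12 lines: anmc http gnnd kpgww dwy jiio gww cvxf tomq onxm awz nfvt
Hunk 2: at line 1 remove [gnnd,kpgww] add [gemh,wuz] -> 12 lines: anmc http gemh wuz dwy jiio gww cvxf tomq onxm awz nfvt
Hunk 3: at line 2 remove [wuz,dwy] add [zcx] -> 11 lines: anmc http gemh zcx jiio gww cvxf tomq onxm awz nfvt
Hunk 4: at line 2 remove [gemh,zcx] add [rgra] -> 10 lines: anmc http rgra jiio gww cvxf tomq onxm awz nfvt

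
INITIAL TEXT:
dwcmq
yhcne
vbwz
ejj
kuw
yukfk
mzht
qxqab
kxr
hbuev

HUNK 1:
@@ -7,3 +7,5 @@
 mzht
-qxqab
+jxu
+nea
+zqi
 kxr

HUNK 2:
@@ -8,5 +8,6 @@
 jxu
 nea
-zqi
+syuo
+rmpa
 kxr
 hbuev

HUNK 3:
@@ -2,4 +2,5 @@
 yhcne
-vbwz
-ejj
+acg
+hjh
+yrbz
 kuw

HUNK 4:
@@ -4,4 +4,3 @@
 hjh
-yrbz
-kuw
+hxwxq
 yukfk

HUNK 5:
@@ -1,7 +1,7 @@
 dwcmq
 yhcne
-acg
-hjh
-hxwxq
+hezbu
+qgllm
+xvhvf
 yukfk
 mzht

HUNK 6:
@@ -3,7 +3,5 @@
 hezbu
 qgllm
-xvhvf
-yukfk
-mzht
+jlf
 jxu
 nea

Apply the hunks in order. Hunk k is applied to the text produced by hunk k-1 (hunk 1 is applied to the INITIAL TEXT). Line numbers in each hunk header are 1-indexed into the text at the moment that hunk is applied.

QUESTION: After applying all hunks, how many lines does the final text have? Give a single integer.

Hunk 1: at line 7 remove [qxqab] add [jxu,nea,zqi] -> 12 lines: dwcmq yhcne vbwz ejj kuw yukfk mzht jxu nea zqi kxr hbuev
Hunk 2: at line 8 remove [zqi] add [syuo,rmpa] -> 13 lines: dwcmq yhcne vbwz ejj kuw yukfk mzht jxu nea syuo rmpa kxr hbuev
Hunk 3: at line 2 remove [vbwz,ejj] add [acg,hjh,yrbz] -> 14 lines: dwcmq yhcne acg hjh yrbz kuw yukfk mzht jxu nea syuo rmpa kxr hbuev
Hunk 4: at line 4 remove [yrbz,kuw] add [hxwxq] -> 13 lines: dwcmq yhcne acg hjh hxwxq yukfk mzht jxu nea syuo rmpa kxr hbuev
Hunk 5: at line 1 remove [acg,hjh,hxwxq] add [hezbu,qgllm,xvhvf] -> 13 lines: dwcmq yhcne hezbu qgllm xvhvf yukfk mzht jxu nea syuo rmpa kxr hbuev
Hunk 6: at line 3 remove [xvhvf,yukfk,mzht] add [jlf] -> 11 lines: dwcmq yhcne hezbu qgllm jlf jxu nea syuo rmpa kxr hbuev
Final line count: 11

Answer: 11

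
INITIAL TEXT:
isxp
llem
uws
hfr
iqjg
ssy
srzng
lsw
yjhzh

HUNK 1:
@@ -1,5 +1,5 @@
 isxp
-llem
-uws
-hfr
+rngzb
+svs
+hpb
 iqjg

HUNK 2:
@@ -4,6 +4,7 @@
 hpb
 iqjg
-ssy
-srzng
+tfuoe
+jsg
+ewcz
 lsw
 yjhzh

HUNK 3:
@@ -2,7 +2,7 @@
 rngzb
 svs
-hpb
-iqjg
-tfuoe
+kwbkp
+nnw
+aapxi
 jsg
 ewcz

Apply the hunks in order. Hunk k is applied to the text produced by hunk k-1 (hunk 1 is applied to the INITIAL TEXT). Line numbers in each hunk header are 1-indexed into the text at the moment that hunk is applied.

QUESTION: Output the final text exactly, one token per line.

Answer: isxp
rngzb
svs
kwbkp
nnw
aapxi
jsg
ewcz
lsw
yjhzh

Derivation:
Hunk 1: at line 1 remove [llem,uws,hfr] add [rngzb,svs,hpb] -> 9 lines: isxp rngzb svs hpb iqjg ssy srzng lsw yjhzh
Hunk 2: at line 4 remove [ssy,srzng] add [tfuoe,jsg,ewcz] -> 10 lines: isxp rngzb svs hpb iqjg tfuoe jsg ewcz lsw yjhzh
Hunk 3: at line 2 remove [hpb,iqjg,tfuoe] add [kwbkp,nnw,aapxi] -> 10 lines: isxp rngzb svs kwbkp nnw aapxi jsg ewcz lsw yjhzh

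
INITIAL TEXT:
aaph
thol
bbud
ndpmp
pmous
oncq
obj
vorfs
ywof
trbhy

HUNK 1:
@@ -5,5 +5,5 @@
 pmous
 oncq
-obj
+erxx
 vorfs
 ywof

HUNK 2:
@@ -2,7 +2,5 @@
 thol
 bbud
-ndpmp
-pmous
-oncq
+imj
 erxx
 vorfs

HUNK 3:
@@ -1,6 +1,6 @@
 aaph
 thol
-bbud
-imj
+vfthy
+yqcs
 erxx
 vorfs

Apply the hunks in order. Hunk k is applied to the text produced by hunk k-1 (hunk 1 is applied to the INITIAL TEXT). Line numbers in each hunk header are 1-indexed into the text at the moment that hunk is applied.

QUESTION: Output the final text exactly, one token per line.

Hunk 1: at line 5 remove [obj] add [erxx] -> 10 lines: aaph thol bbud ndpmp pmous oncq erxx vorfs ywof trbhy
Hunk 2: at line 2 remove [ndpmp,pmous,oncq] add [imj] -> 8 lines: aaph thol bbud imj erxx vorfs ywof trbhy
Hunk 3: at line 1 remove [bbud,imj] add [vfthy,yqcs] -> 8 lines: aaph thol vfthy yqcs erxx vorfs ywof trbhy

Answer: aaph
thol
vfthy
yqcs
erxx
vorfs
ywof
trbhy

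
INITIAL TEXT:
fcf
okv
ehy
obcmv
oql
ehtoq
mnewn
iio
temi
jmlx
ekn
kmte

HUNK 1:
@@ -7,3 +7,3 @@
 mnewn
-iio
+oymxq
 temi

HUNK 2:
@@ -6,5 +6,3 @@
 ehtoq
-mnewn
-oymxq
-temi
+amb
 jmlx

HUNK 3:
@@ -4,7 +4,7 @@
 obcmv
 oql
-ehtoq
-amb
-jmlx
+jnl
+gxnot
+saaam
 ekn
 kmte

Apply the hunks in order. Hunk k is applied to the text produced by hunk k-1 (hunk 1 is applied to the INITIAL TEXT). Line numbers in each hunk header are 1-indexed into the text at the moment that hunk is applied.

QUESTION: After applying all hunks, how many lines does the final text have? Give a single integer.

Answer: 10

Derivation:
Hunk 1: at line 7 remove [iio] add [oymxq] -> 12 lines: fcf okv ehy obcmv oql ehtoq mnewn oymxq temi jmlx ekn kmte
Hunk 2: at line 6 remove [mnewn,oymxq,temi] add [amb] -> 10 lines: fcf okv ehy obcmv oql ehtoq amb jmlx ekn kmte
Hunk 3: at line 4 remove [ehtoq,amb,jmlx] add [jnl,gxnot,saaam] -> 10 lines: fcf okv ehy obcmv oql jnl gxnot saaam ekn kmte
Final line count: 10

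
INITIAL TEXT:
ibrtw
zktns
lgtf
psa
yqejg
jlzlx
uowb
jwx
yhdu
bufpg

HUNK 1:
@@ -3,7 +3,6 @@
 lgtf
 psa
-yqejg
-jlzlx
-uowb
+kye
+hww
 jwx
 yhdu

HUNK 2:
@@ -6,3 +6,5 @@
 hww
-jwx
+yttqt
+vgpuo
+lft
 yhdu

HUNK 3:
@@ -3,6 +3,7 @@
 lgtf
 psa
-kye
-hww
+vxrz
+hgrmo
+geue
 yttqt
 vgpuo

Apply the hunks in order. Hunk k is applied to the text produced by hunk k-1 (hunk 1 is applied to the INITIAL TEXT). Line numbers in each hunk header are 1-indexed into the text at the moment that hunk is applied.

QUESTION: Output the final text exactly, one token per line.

Hunk 1: at line 3 remove [yqejg,jlzlx,uowb] add [kye,hww] -> 9 lines: ibrtw zktns lgtf psa kye hww jwx yhdu bufpg
Hunk 2: at line 6 remove [jwx] add [yttqt,vgpuo,lft] -> 11 lines: ibrtw zktns lgtf psa kye hww yttqt vgpuo lft yhdu bufpg
Hunk 3: at line 3 remove [kye,hww] add [vxrz,hgrmo,geue] -> 12 lines: ibrtw zktns lgtf psa vxrz hgrmo geue yttqt vgpuo lft yhdu bufpg

Answer: ibrtw
zktns
lgtf
psa
vxrz
hgrmo
geue
yttqt
vgpuo
lft
yhdu
bufpg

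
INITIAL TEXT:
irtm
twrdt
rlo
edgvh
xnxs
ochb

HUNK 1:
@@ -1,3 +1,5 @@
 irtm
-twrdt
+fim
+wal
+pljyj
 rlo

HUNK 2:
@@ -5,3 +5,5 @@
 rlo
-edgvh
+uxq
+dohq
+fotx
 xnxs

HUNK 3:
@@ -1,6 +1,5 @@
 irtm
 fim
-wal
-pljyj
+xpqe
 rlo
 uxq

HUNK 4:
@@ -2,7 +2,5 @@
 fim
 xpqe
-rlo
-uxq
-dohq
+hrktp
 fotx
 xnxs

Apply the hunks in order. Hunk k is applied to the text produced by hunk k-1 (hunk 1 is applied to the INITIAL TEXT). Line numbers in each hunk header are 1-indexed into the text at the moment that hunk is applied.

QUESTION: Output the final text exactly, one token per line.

Answer: irtm
fim
xpqe
hrktp
fotx
xnxs
ochb

Derivation:
Hunk 1: at line 1 remove [twrdt] add [fim,wal,pljyj] -> 8 lines: irtm fim wal pljyj rlo edgvh xnxs ochb
Hunk 2: at line 5 remove [edgvh] add [uxq,dohq,fotx] -> 10 lines: irtm fim wal pljyj rlo uxq dohq fotx xnxs ochb
Hunk 3: at line 1 remove [wal,pljyj] add [xpqe] -> 9 lines: irtm fim xpqe rlo uxq dohq fotx xnxs ochb
Hunk 4: at line 2 remove [rlo,uxq,dohq] add [hrktp] -> 7 lines: irtm fim xpqe hrktp fotx xnxs ochb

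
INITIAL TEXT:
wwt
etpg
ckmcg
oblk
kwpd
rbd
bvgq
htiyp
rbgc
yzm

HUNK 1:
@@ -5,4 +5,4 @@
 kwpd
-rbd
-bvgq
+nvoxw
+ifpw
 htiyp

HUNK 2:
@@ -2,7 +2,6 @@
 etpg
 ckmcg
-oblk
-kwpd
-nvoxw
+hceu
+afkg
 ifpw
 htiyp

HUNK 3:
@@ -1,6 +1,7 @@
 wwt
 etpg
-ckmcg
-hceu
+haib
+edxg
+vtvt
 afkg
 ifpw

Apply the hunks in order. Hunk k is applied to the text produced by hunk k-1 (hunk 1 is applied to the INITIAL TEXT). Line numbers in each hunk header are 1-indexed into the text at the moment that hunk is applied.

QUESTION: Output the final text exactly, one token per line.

Answer: wwt
etpg
haib
edxg
vtvt
afkg
ifpw
htiyp
rbgc
yzm

Derivation:
Hunk 1: at line 5 remove [rbd,bvgq] add [nvoxw,ifpw] -> 10 lines: wwt etpg ckmcg oblk kwpd nvoxw ifpw htiyp rbgc yzm
Hunk 2: at line 2 remove [oblk,kwpd,nvoxw] add [hceu,afkg] -> 9 lines: wwt etpg ckmcg hceu afkg ifpw htiyp rbgc yzm
Hunk 3: at line 1 remove [ckmcg,hceu] add [haib,edxg,vtvt] -> 10 lines: wwt etpg haib edxg vtvt afkg ifpw htiyp rbgc yzm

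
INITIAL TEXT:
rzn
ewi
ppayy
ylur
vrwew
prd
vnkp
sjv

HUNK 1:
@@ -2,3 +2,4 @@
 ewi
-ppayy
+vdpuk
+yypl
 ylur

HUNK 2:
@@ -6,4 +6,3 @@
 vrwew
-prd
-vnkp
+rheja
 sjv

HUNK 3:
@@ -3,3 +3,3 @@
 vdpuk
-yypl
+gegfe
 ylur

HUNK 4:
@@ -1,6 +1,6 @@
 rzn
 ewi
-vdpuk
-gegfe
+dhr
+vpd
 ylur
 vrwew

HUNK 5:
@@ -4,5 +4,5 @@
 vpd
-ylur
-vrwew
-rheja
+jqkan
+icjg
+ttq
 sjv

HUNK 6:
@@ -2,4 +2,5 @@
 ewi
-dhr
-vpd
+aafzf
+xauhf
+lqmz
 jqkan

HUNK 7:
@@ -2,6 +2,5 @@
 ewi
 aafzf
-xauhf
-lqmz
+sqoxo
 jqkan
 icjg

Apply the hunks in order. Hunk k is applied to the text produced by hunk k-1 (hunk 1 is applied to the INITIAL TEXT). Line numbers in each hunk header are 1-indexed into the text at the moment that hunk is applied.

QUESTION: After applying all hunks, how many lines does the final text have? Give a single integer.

Answer: 8

Derivation:
Hunk 1: at line 2 remove [ppayy] add [vdpuk,yypl] -> 9 lines: rzn ewi vdpuk yypl ylur vrwew prd vnkp sjv
Hunk 2: at line 6 remove [prd,vnkp] add [rheja] -> 8 lines: rzn ewi vdpuk yypl ylur vrwew rheja sjv
Hunk 3: at line 3 remove [yypl] add [gegfe] -> 8 lines: rzn ewi vdpuk gegfe ylur vrwew rheja sjv
Hunk 4: at line 1 remove [vdpuk,gegfe] add [dhr,vpd] -> 8 lines: rzn ewi dhr vpd ylur vrwew rheja sjv
Hunk 5: at line 4 remove [ylur,vrwew,rheja] add [jqkan,icjg,ttq] -> 8 lines: rzn ewi dhr vpd jqkan icjg ttq sjv
Hunk 6: at line 2 remove [dhr,vpd] add [aafzf,xauhf,lqmz] -> 9 lines: rzn ewi aafzf xauhf lqmz jqkan icjg ttq sjv
Hunk 7: at line 2 remove [xauhf,lqmz] add [sqoxo] -> 8 lines: rzn ewi aafzf sqoxo jqkan icjg ttq sjv
Final line count: 8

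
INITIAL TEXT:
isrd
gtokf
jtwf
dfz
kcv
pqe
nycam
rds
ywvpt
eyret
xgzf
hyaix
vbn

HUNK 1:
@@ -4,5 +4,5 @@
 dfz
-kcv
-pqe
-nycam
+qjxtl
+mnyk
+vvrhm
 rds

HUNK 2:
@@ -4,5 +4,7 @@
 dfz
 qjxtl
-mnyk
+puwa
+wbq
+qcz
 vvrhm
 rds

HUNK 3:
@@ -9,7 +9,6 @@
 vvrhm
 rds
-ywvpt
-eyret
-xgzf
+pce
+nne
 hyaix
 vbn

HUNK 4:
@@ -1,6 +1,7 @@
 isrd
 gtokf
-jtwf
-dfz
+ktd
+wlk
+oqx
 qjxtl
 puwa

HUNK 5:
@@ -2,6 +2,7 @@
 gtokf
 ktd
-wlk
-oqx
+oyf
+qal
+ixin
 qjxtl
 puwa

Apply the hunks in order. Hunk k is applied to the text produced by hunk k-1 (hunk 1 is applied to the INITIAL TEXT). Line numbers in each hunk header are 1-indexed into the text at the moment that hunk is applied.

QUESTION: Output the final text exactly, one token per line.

Answer: isrd
gtokf
ktd
oyf
qal
ixin
qjxtl
puwa
wbq
qcz
vvrhm
rds
pce
nne
hyaix
vbn

Derivation:
Hunk 1: at line 4 remove [kcv,pqe,nycam] add [qjxtl,mnyk,vvrhm] -> 13 lines: isrd gtokf jtwf dfz qjxtl mnyk vvrhm rds ywvpt eyret xgzf hyaix vbn
Hunk 2: at line 4 remove [mnyk] add [puwa,wbq,qcz] -> 15 lines: isrd gtokf jtwf dfz qjxtl puwa wbq qcz vvrhm rds ywvpt eyret xgzf hyaix vbn
Hunk 3: at line 9 remove [ywvpt,eyret,xgzf] add [pce,nne] -> 14 lines: isrd gtokf jtwf dfz qjxtl puwa wbq qcz vvrhm rds pce nne hyaix vbn
Hunk 4: at line 1 remove [jtwf,dfz] add [ktd,wlk,oqx] -> 15 lines: isrd gtokf ktd wlk oqx qjxtl puwa wbq qcz vvrhm rds pce nne hyaix vbn
Hunk 5: at line 2 remove [wlk,oqx] add [oyf,qal,ixin] -> 16 lines: isrd gtokf ktd oyf qal ixin qjxtl puwa wbq qcz vvrhm rds pce nne hyaix vbn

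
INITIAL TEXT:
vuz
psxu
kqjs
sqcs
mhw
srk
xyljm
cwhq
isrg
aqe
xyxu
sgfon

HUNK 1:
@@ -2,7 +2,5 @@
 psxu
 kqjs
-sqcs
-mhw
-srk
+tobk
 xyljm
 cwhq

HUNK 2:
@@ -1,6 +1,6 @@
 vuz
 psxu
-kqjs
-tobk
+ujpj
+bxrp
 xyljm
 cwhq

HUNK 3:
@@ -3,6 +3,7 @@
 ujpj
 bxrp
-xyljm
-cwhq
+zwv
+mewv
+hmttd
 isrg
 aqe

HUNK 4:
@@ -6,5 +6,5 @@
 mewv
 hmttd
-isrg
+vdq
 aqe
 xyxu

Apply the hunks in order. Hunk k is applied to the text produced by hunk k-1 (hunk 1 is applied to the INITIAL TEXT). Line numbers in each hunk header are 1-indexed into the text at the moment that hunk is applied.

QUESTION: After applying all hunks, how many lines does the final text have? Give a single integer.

Answer: 11

Derivation:
Hunk 1: at line 2 remove [sqcs,mhw,srk] add [tobk] -> 10 lines: vuz psxu kqjs tobk xyljm cwhq isrg aqe xyxu sgfon
Hunk 2: at line 1 remove [kqjs,tobk] add [ujpj,bxrp] -> 10 lines: vuz psxu ujpj bxrp xyljm cwhq isrg aqe xyxu sgfon
Hunk 3: at line 3 remove [xyljm,cwhq] add [zwv,mewv,hmttd] -> 11 lines: vuz psxu ujpj bxrp zwv mewv hmttd isrg aqe xyxu sgfon
Hunk 4: at line 6 remove [isrg] add [vdq] -> 11 lines: vuz psxu ujpj bxrp zwv mewv hmttd vdq aqe xyxu sgfon
Final line count: 11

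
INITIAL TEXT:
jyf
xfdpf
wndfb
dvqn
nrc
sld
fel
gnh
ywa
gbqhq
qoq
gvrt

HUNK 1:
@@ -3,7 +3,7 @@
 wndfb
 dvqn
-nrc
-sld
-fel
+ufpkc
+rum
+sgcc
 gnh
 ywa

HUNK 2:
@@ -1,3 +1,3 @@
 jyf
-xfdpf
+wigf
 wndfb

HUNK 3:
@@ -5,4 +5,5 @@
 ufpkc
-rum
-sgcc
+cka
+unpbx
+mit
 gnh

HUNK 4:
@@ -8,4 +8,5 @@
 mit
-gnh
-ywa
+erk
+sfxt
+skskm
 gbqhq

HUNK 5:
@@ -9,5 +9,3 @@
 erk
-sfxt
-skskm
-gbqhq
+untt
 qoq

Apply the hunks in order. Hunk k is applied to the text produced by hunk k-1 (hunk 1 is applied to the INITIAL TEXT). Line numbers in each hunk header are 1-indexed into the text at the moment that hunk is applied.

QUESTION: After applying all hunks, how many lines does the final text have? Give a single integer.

Hunk 1: at line 3 remove [nrc,sld,fel] add [ufpkc,rum,sgcc] -> 12 lines: jyf xfdpf wndfb dvqn ufpkc rum sgcc gnh ywa gbqhq qoq gvrt
Hunk 2: at line 1 remove [xfdpf] add [wigf] -> 12 lines: jyf wigf wndfb dvqn ufpkc rum sgcc gnh ywa gbqhq qoq gvrt
Hunk 3: at line 5 remove [rum,sgcc] add [cka,unpbx,mit] -> 13 lines: jyf wigf wndfb dvqn ufpkc cka unpbx mit gnh ywa gbqhq qoq gvrt
Hunk 4: at line 8 remove [gnh,ywa] add [erk,sfxt,skskm] -> 14 lines: jyf wigf wndfb dvqn ufpkc cka unpbx mit erk sfxt skskm gbqhq qoq gvrt
Hunk 5: at line 9 remove [sfxt,skskm,gbqhq] add [untt] -> 12 lines: jyf wigf wndfb dvqn ufpkc cka unpbx mit erk untt qoq gvrt
Final line count: 12

Answer: 12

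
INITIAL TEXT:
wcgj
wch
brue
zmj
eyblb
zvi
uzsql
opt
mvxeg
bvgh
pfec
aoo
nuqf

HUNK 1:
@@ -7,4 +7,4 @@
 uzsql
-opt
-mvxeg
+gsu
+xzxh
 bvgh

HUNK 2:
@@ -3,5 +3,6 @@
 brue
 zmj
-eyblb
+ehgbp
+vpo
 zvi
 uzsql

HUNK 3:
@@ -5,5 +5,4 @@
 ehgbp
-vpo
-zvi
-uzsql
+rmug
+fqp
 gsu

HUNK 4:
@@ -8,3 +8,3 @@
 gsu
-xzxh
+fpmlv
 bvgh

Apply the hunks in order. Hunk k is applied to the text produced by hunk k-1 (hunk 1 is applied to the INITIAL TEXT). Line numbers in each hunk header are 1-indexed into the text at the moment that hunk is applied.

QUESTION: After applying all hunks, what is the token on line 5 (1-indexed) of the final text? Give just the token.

Answer: ehgbp

Derivation:
Hunk 1: at line 7 remove [opt,mvxeg] add [gsu,xzxh] -> 13 lines: wcgj wch brue zmj eyblb zvi uzsql gsu xzxh bvgh pfec aoo nuqf
Hunk 2: at line 3 remove [eyblb] add [ehgbp,vpo] -> 14 lines: wcgj wch brue zmj ehgbp vpo zvi uzsql gsu xzxh bvgh pfec aoo nuqf
Hunk 3: at line 5 remove [vpo,zvi,uzsql] add [rmug,fqp] -> 13 lines: wcgj wch brue zmj ehgbp rmug fqp gsu xzxh bvgh pfec aoo nuqf
Hunk 4: at line 8 remove [xzxh] add [fpmlv] -> 13 lines: wcgj wch brue zmj ehgbp rmug fqp gsu fpmlv bvgh pfec aoo nuqf
Final line 5: ehgbp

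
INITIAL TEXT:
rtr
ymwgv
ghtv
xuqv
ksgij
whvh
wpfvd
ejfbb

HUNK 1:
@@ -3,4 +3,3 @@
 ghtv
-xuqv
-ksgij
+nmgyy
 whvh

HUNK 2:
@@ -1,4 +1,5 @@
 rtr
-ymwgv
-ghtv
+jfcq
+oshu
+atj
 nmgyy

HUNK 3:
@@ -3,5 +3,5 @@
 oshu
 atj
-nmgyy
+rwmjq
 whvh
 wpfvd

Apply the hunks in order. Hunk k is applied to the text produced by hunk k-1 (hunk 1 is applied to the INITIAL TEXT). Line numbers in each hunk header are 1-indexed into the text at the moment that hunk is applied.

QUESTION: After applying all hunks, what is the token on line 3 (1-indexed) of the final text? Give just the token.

Hunk 1: at line 3 remove [xuqv,ksgij] add [nmgyy] -> 7 lines: rtr ymwgv ghtv nmgyy whvh wpfvd ejfbb
Hunk 2: at line 1 remove [ymwgv,ghtv] add [jfcq,oshu,atj] -> 8 lines: rtr jfcq oshu atj nmgyy whvh wpfvd ejfbb
Hunk 3: at line 3 remove [nmgyy] add [rwmjq] -> 8 lines: rtr jfcq oshu atj rwmjq whvh wpfvd ejfbb
Final line 3: oshu

Answer: oshu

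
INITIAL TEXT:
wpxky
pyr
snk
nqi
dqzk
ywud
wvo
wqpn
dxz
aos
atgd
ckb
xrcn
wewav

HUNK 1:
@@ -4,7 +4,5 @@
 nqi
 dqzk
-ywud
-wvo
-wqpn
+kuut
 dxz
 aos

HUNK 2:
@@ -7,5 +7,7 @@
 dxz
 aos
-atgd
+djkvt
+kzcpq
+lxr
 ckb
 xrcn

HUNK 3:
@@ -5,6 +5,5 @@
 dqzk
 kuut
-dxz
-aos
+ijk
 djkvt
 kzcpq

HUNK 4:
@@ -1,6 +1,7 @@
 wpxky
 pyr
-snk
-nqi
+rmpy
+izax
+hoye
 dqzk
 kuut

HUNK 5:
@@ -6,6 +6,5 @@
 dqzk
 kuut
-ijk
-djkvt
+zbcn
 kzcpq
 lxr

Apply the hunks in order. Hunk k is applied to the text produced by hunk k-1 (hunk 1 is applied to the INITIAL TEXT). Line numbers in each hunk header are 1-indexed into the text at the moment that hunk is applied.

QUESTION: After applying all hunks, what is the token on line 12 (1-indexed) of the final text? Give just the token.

Hunk 1: at line 4 remove [ywud,wvo,wqpn] add [kuut] -> 12 lines: wpxky pyr snk nqi dqzk kuut dxz aos atgd ckb xrcn wewav
Hunk 2: at line 7 remove [atgd] add [djkvt,kzcpq,lxr] -> 14 lines: wpxky pyr snk nqi dqzk kuut dxz aos djkvt kzcpq lxr ckb xrcn wewav
Hunk 3: at line 5 remove [dxz,aos] add [ijk] -> 13 lines: wpxky pyr snk nqi dqzk kuut ijk djkvt kzcpq lxr ckb xrcn wewav
Hunk 4: at line 1 remove [snk,nqi] add [rmpy,izax,hoye] -> 14 lines: wpxky pyr rmpy izax hoye dqzk kuut ijk djkvt kzcpq lxr ckb xrcn wewav
Hunk 5: at line 6 remove [ijk,djkvt] add [zbcn] -> 13 lines: wpxky pyr rmpy izax hoye dqzk kuut zbcn kzcpq lxr ckb xrcn wewav
Final line 12: xrcn

Answer: xrcn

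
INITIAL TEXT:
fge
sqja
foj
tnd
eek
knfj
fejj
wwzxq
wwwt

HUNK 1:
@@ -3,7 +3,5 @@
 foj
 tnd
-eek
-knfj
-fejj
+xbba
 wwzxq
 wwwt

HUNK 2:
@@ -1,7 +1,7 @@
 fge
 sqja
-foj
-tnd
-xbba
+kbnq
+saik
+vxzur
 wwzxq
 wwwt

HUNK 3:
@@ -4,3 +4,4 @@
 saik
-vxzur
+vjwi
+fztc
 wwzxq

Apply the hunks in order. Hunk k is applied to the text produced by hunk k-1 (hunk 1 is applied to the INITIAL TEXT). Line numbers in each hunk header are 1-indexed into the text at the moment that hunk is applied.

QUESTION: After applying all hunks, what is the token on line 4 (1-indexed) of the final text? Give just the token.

Hunk 1: at line 3 remove [eek,knfj,fejj] add [xbba] -> 7 lines: fge sqja foj tnd xbba wwzxq wwwt
Hunk 2: at line 1 remove [foj,tnd,xbba] add [kbnq,saik,vxzur] -> 7 lines: fge sqja kbnq saik vxzur wwzxq wwwt
Hunk 3: at line 4 remove [vxzur] add [vjwi,fztc] -> 8 lines: fge sqja kbnq saik vjwi fztc wwzxq wwwt
Final line 4: saik

Answer: saik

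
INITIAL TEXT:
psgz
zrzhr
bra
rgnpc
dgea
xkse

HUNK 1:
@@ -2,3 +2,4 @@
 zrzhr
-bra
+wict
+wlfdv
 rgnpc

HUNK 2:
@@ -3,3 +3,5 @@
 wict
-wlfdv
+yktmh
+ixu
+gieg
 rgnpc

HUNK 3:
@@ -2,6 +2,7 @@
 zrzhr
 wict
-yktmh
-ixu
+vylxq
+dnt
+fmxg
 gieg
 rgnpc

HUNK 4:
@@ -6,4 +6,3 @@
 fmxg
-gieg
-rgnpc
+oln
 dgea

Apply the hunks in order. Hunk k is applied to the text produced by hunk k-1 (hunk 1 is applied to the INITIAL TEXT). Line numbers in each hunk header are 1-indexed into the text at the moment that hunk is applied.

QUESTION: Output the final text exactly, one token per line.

Answer: psgz
zrzhr
wict
vylxq
dnt
fmxg
oln
dgea
xkse

Derivation:
Hunk 1: at line 2 remove [bra] add [wict,wlfdv] -> 7 lines: psgz zrzhr wict wlfdv rgnpc dgea xkse
Hunk 2: at line 3 remove [wlfdv] add [yktmh,ixu,gieg] -> 9 lines: psgz zrzhr wict yktmh ixu gieg rgnpc dgea xkse
Hunk 3: at line 2 remove [yktmh,ixu] add [vylxq,dnt,fmxg] -> 10 lines: psgz zrzhr wict vylxq dnt fmxg gieg rgnpc dgea xkse
Hunk 4: at line 6 remove [gieg,rgnpc] add [oln] -> 9 lines: psgz zrzhr wict vylxq dnt fmxg oln dgea xkse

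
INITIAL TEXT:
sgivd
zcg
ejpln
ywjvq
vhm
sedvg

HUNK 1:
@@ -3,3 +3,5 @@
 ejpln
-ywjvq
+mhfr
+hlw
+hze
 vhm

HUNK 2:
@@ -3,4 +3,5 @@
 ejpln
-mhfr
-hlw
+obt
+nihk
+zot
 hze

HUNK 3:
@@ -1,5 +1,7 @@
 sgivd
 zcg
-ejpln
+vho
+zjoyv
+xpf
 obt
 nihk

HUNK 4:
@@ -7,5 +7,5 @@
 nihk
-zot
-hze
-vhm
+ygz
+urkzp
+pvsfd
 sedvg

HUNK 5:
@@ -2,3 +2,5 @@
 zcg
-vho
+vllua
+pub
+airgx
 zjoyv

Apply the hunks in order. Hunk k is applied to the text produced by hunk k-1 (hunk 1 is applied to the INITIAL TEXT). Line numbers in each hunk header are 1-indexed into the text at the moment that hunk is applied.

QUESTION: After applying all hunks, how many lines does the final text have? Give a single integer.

Answer: 13

Derivation:
Hunk 1: at line 3 remove [ywjvq] add [mhfr,hlw,hze] -> 8 lines: sgivd zcg ejpln mhfr hlw hze vhm sedvg
Hunk 2: at line 3 remove [mhfr,hlw] add [obt,nihk,zot] -> 9 lines: sgivd zcg ejpln obt nihk zot hze vhm sedvg
Hunk 3: at line 1 remove [ejpln] add [vho,zjoyv,xpf] -> 11 lines: sgivd zcg vho zjoyv xpf obt nihk zot hze vhm sedvg
Hunk 4: at line 7 remove [zot,hze,vhm] add [ygz,urkzp,pvsfd] -> 11 lines: sgivd zcg vho zjoyv xpf obt nihk ygz urkzp pvsfd sedvg
Hunk 5: at line 2 remove [vho] add [vllua,pub,airgx] -> 13 lines: sgivd zcg vllua pub airgx zjoyv xpf obt nihk ygz urkzp pvsfd sedvg
Final line count: 13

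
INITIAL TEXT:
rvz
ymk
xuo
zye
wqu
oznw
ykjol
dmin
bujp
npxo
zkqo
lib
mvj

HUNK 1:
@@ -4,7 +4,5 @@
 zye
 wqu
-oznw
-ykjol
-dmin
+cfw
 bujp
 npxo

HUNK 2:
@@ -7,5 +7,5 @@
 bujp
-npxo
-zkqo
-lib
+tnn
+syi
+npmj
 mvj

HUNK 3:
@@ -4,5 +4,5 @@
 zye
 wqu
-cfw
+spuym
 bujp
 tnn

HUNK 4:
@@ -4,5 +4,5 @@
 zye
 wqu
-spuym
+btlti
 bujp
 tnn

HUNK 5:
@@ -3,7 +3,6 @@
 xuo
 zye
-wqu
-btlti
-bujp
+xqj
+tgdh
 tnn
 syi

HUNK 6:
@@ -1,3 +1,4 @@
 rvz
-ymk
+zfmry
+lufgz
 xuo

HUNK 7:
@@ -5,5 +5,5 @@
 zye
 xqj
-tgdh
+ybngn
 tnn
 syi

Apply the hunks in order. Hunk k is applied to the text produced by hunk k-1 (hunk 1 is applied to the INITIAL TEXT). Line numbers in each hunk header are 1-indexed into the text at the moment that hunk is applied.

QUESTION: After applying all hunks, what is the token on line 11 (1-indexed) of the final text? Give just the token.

Answer: mvj

Derivation:
Hunk 1: at line 4 remove [oznw,ykjol,dmin] add [cfw] -> 11 lines: rvz ymk xuo zye wqu cfw bujp npxo zkqo lib mvj
Hunk 2: at line 7 remove [npxo,zkqo,lib] add [tnn,syi,npmj] -> 11 lines: rvz ymk xuo zye wqu cfw bujp tnn syi npmj mvj
Hunk 3: at line 4 remove [cfw] add [spuym] -> 11 lines: rvz ymk xuo zye wqu spuym bujp tnn syi npmj mvj
Hunk 4: at line 4 remove [spuym] add [btlti] -> 11 lines: rvz ymk xuo zye wqu btlti bujp tnn syi npmj mvj
Hunk 5: at line 3 remove [wqu,btlti,bujp] add [xqj,tgdh] -> 10 lines: rvz ymk xuo zye xqj tgdh tnn syi npmj mvj
Hunk 6: at line 1 remove [ymk] add [zfmry,lufgz] -> 11 lines: rvz zfmry lufgz xuo zye xqj tgdh tnn syi npmj mvj
Hunk 7: at line 5 remove [tgdh] add [ybngn] -> 11 lines: rvz zfmry lufgz xuo zye xqj ybngn tnn syi npmj mvj
Final line 11: mvj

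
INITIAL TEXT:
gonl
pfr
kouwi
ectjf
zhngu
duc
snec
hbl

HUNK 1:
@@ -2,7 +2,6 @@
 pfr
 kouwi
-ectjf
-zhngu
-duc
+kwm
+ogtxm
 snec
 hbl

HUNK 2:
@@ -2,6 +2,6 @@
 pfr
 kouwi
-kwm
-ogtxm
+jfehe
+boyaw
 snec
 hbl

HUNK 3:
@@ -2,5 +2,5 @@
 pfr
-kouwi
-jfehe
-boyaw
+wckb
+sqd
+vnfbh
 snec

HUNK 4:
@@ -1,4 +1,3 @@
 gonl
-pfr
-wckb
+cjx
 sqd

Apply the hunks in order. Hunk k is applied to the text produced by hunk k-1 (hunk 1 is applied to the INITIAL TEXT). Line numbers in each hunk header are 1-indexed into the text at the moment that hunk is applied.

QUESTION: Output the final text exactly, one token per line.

Hunk 1: at line 2 remove [ectjf,zhngu,duc] add [kwm,ogtxm] -> 7 lines: gonl pfr kouwi kwm ogtxm snec hbl
Hunk 2: at line 2 remove [kwm,ogtxm] add [jfehe,boyaw] -> 7 lines: gonl pfr kouwi jfehe boyaw snec hbl
Hunk 3: at line 2 remove [kouwi,jfehe,boyaw] add [wckb,sqd,vnfbh] -> 7 lines: gonl pfr wckb sqd vnfbh snec hbl
Hunk 4: at line 1 remove [pfr,wckb] add [cjx] -> 6 lines: gonl cjx sqd vnfbh snec hbl

Answer: gonl
cjx
sqd
vnfbh
snec
hbl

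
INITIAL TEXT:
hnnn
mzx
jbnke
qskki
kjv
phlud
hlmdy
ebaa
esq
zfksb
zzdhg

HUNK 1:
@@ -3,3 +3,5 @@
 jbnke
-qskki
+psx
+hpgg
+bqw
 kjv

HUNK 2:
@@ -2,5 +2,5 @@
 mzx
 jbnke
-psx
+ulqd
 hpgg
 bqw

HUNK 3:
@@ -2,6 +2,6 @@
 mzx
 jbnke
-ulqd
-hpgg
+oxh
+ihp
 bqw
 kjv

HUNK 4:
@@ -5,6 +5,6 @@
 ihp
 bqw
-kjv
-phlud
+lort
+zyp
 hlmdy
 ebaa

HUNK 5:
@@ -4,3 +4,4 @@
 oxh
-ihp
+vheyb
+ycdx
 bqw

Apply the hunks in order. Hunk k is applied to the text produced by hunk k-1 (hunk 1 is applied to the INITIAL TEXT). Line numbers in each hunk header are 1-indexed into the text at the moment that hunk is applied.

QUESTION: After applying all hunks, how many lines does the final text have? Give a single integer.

Hunk 1: at line 3 remove [qskki] add [psx,hpgg,bqw] -> 13 lines: hnnn mzx jbnke psx hpgg bqw kjv phlud hlmdy ebaa esq zfksb zzdhg
Hunk 2: at line 2 remove [psx] add [ulqd] -> 13 lines: hnnn mzx jbnke ulqd hpgg bqw kjv phlud hlmdy ebaa esq zfksb zzdhg
Hunk 3: at line 2 remove [ulqd,hpgg] add [oxh,ihp] -> 13 lines: hnnn mzx jbnke oxh ihp bqw kjv phlud hlmdy ebaa esq zfksb zzdhg
Hunk 4: at line 5 remove [kjv,phlud] add [lort,zyp] -> 13 lines: hnnn mzx jbnke oxh ihp bqw lort zyp hlmdy ebaa esq zfksb zzdhg
Hunk 5: at line 4 remove [ihp] add [vheyb,ycdx] -> 14 lines: hnnn mzx jbnke oxh vheyb ycdx bqw lort zyp hlmdy ebaa esq zfksb zzdhg
Final line count: 14

Answer: 14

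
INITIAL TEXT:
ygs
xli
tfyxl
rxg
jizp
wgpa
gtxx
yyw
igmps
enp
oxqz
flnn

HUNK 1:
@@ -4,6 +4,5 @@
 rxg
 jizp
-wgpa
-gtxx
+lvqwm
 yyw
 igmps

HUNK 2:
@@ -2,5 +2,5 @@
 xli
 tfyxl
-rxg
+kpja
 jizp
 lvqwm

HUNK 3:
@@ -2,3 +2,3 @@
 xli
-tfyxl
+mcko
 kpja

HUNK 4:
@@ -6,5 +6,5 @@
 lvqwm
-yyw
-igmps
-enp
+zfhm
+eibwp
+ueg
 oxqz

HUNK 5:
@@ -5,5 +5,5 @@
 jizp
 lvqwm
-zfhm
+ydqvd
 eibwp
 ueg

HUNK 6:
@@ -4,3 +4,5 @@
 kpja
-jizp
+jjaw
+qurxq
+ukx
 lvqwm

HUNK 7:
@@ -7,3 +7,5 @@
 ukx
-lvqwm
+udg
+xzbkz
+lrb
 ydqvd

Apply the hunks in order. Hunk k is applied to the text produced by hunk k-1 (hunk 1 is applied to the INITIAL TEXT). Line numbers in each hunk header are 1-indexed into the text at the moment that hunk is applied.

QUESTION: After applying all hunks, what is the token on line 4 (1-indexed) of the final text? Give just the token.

Answer: kpja

Derivation:
Hunk 1: at line 4 remove [wgpa,gtxx] add [lvqwm] -> 11 lines: ygs xli tfyxl rxg jizp lvqwm yyw igmps enp oxqz flnn
Hunk 2: at line 2 remove [rxg] add [kpja] -> 11 lines: ygs xli tfyxl kpja jizp lvqwm yyw igmps enp oxqz flnn
Hunk 3: at line 2 remove [tfyxl] add [mcko] -> 11 lines: ygs xli mcko kpja jizp lvqwm yyw igmps enp oxqz flnn
Hunk 4: at line 6 remove [yyw,igmps,enp] add [zfhm,eibwp,ueg] -> 11 lines: ygs xli mcko kpja jizp lvqwm zfhm eibwp ueg oxqz flnn
Hunk 5: at line 5 remove [zfhm] add [ydqvd] -> 11 lines: ygs xli mcko kpja jizp lvqwm ydqvd eibwp ueg oxqz flnn
Hunk 6: at line 4 remove [jizp] add [jjaw,qurxq,ukx] -> 13 lines: ygs xli mcko kpja jjaw qurxq ukx lvqwm ydqvd eibwp ueg oxqz flnn
Hunk 7: at line 7 remove [lvqwm] add [udg,xzbkz,lrb] -> 15 lines: ygs xli mcko kpja jjaw qurxq ukx udg xzbkz lrb ydqvd eibwp ueg oxqz flnn
Final line 4: kpja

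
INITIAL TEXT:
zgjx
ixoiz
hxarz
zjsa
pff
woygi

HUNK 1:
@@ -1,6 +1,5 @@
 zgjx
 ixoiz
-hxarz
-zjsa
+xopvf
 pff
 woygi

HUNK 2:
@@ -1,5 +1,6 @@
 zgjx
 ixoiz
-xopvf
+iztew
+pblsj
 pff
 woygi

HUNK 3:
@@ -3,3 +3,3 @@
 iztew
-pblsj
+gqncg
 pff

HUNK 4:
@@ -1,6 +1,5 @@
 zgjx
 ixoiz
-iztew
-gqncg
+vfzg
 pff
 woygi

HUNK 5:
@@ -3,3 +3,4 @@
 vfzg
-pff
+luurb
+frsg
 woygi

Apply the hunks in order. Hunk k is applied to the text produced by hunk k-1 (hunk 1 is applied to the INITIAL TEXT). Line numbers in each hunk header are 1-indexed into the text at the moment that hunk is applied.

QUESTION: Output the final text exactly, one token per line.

Answer: zgjx
ixoiz
vfzg
luurb
frsg
woygi

Derivation:
Hunk 1: at line 1 remove [hxarz,zjsa] add [xopvf] -> 5 lines: zgjx ixoiz xopvf pff woygi
Hunk 2: at line 1 remove [xopvf] add [iztew,pblsj] -> 6 lines: zgjx ixoiz iztew pblsj pff woygi
Hunk 3: at line 3 remove [pblsj] add [gqncg] -> 6 lines: zgjx ixoiz iztew gqncg pff woygi
Hunk 4: at line 1 remove [iztew,gqncg] add [vfzg] -> 5 lines: zgjx ixoiz vfzg pff woygi
Hunk 5: at line 3 remove [pff] add [luurb,frsg] -> 6 lines: zgjx ixoiz vfzg luurb frsg woygi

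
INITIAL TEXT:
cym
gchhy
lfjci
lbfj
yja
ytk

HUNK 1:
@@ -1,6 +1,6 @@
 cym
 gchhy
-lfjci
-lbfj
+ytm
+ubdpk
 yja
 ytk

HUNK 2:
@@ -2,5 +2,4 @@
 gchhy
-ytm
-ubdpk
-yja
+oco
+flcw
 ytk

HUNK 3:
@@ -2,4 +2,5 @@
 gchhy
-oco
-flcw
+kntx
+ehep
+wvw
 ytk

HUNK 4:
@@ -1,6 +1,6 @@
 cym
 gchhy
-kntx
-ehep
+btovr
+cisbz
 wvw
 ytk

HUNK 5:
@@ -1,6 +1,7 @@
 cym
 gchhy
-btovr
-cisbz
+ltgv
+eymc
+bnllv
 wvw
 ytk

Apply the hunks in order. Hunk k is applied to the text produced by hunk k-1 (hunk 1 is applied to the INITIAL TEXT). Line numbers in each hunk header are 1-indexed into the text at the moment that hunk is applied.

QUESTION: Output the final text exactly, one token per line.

Answer: cym
gchhy
ltgv
eymc
bnllv
wvw
ytk

Derivation:
Hunk 1: at line 1 remove [lfjci,lbfj] add [ytm,ubdpk] -> 6 lines: cym gchhy ytm ubdpk yja ytk
Hunk 2: at line 2 remove [ytm,ubdpk,yja] add [oco,flcw] -> 5 lines: cym gchhy oco flcw ytk
Hunk 3: at line 2 remove [oco,flcw] add [kntx,ehep,wvw] -> 6 lines: cym gchhy kntx ehep wvw ytk
Hunk 4: at line 1 remove [kntx,ehep] add [btovr,cisbz] -> 6 lines: cym gchhy btovr cisbz wvw ytk
Hunk 5: at line 1 remove [btovr,cisbz] add [ltgv,eymc,bnllv] -> 7 lines: cym gchhy ltgv eymc bnllv wvw ytk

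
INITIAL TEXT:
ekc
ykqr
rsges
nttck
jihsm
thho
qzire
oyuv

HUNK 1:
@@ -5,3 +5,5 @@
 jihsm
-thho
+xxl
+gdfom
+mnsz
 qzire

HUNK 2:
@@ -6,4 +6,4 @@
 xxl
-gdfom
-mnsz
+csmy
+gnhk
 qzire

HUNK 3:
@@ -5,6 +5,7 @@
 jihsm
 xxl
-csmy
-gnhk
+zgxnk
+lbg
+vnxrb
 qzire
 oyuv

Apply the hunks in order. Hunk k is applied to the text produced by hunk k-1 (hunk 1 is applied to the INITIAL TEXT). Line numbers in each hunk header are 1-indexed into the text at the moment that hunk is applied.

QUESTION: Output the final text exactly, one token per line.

Answer: ekc
ykqr
rsges
nttck
jihsm
xxl
zgxnk
lbg
vnxrb
qzire
oyuv

Derivation:
Hunk 1: at line 5 remove [thho] add [xxl,gdfom,mnsz] -> 10 lines: ekc ykqr rsges nttck jihsm xxl gdfom mnsz qzire oyuv
Hunk 2: at line 6 remove [gdfom,mnsz] add [csmy,gnhk] -> 10 lines: ekc ykqr rsges nttck jihsm xxl csmy gnhk qzire oyuv
Hunk 3: at line 5 remove [csmy,gnhk] add [zgxnk,lbg,vnxrb] -> 11 lines: ekc ykqr rsges nttck jihsm xxl zgxnk lbg vnxrb qzire oyuv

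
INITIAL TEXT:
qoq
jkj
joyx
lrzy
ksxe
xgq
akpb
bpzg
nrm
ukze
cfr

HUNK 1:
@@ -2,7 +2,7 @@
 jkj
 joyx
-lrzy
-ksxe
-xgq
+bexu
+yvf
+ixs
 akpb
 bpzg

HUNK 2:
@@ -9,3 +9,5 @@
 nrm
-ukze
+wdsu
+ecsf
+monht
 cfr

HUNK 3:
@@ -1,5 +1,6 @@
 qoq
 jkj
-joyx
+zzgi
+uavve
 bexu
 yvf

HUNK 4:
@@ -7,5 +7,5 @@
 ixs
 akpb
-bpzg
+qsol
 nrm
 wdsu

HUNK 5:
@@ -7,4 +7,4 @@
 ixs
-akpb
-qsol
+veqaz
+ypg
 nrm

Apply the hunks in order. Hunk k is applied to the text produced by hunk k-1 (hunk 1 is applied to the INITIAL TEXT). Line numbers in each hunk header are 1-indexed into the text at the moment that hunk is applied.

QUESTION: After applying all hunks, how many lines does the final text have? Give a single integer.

Answer: 14

Derivation:
Hunk 1: at line 2 remove [lrzy,ksxe,xgq] add [bexu,yvf,ixs] -> 11 lines: qoq jkj joyx bexu yvf ixs akpb bpzg nrm ukze cfr
Hunk 2: at line 9 remove [ukze] add [wdsu,ecsf,monht] -> 13 lines: qoq jkj joyx bexu yvf ixs akpb bpzg nrm wdsu ecsf monht cfr
Hunk 3: at line 1 remove [joyx] add [zzgi,uavve] -> 14 lines: qoq jkj zzgi uavve bexu yvf ixs akpb bpzg nrm wdsu ecsf monht cfr
Hunk 4: at line 7 remove [bpzg] add [qsol] -> 14 lines: qoq jkj zzgi uavve bexu yvf ixs akpb qsol nrm wdsu ecsf monht cfr
Hunk 5: at line 7 remove [akpb,qsol] add [veqaz,ypg] -> 14 lines: qoq jkj zzgi uavve bexu yvf ixs veqaz ypg nrm wdsu ecsf monht cfr
Final line count: 14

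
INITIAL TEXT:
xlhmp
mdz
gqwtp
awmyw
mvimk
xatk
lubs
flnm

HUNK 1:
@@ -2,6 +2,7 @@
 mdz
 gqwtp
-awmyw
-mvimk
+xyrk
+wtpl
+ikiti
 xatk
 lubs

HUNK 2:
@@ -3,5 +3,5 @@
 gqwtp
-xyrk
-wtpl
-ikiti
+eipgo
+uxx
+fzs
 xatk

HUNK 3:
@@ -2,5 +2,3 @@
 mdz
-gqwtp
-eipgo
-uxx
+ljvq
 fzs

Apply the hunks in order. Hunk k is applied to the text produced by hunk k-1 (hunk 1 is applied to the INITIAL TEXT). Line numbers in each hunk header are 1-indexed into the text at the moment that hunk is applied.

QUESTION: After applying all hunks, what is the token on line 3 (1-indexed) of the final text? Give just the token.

Answer: ljvq

Derivation:
Hunk 1: at line 2 remove [awmyw,mvimk] add [xyrk,wtpl,ikiti] -> 9 lines: xlhmp mdz gqwtp xyrk wtpl ikiti xatk lubs flnm
Hunk 2: at line 3 remove [xyrk,wtpl,ikiti] add [eipgo,uxx,fzs] -> 9 lines: xlhmp mdz gqwtp eipgo uxx fzs xatk lubs flnm
Hunk 3: at line 2 remove [gqwtp,eipgo,uxx] add [ljvq] -> 7 lines: xlhmp mdz ljvq fzs xatk lubs flnm
Final line 3: ljvq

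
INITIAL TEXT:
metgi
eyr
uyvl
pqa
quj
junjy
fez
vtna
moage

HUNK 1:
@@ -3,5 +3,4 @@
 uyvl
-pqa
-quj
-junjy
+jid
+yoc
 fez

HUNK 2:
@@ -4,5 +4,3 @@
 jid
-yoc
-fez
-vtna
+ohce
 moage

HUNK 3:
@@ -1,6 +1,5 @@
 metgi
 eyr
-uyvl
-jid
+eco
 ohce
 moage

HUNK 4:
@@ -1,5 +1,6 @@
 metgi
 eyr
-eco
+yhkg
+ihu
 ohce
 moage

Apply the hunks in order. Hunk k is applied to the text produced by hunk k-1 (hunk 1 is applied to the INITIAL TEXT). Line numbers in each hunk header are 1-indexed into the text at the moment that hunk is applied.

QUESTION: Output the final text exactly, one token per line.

Hunk 1: at line 3 remove [pqa,quj,junjy] add [jid,yoc] -> 8 lines: metgi eyr uyvl jid yoc fez vtna moage
Hunk 2: at line 4 remove [yoc,fez,vtna] add [ohce] -> 6 lines: metgi eyr uyvl jid ohce moage
Hunk 3: at line 1 remove [uyvl,jid] add [eco] -> 5 lines: metgi eyr eco ohce moage
Hunk 4: at line 1 remove [eco] add [yhkg,ihu] -> 6 lines: metgi eyr yhkg ihu ohce moage

Answer: metgi
eyr
yhkg
ihu
ohce
moage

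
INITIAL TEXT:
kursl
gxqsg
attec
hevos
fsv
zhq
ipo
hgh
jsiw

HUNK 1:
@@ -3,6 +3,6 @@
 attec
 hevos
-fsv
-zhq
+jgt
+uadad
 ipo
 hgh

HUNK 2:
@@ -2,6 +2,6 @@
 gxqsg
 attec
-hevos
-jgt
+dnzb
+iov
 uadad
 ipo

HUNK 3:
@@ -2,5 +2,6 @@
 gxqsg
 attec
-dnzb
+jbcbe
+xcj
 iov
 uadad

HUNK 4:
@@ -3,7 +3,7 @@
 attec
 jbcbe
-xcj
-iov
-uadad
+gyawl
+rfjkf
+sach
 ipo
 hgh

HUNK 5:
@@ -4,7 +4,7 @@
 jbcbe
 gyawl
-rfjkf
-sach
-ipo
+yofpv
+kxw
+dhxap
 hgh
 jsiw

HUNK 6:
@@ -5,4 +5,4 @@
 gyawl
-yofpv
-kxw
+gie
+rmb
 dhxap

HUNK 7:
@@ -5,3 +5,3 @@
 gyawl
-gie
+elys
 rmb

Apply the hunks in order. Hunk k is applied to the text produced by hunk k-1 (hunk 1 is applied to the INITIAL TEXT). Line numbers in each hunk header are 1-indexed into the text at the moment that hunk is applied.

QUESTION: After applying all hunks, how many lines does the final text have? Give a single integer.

Answer: 10

Derivation:
Hunk 1: at line 3 remove [fsv,zhq] add [jgt,uadad] -> 9 lines: kursl gxqsg attec hevos jgt uadad ipo hgh jsiw
Hunk 2: at line 2 remove [hevos,jgt] add [dnzb,iov] -> 9 lines: kursl gxqsg attec dnzb iov uadad ipo hgh jsiw
Hunk 3: at line 2 remove [dnzb] add [jbcbe,xcj] -> 10 lines: kursl gxqsg attec jbcbe xcj iov uadad ipo hgh jsiw
Hunk 4: at line 3 remove [xcj,iov,uadad] add [gyawl,rfjkf,sach] -> 10 lines: kursl gxqsg attec jbcbe gyawl rfjkf sach ipo hgh jsiw
Hunk 5: at line 4 remove [rfjkf,sach,ipo] add [yofpv,kxw,dhxap] -> 10 lines: kursl gxqsg attec jbcbe gyawl yofpv kxw dhxap hgh jsiw
Hunk 6: at line 5 remove [yofpv,kxw] add [gie,rmb] -> 10 lines: kursl gxqsg attec jbcbe gyawl gie rmb dhxap hgh jsiw
Hunk 7: at line 5 remove [gie] add [elys] -> 10 lines: kursl gxqsg attec jbcbe gyawl elys rmb dhxap hgh jsiw
Final line count: 10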